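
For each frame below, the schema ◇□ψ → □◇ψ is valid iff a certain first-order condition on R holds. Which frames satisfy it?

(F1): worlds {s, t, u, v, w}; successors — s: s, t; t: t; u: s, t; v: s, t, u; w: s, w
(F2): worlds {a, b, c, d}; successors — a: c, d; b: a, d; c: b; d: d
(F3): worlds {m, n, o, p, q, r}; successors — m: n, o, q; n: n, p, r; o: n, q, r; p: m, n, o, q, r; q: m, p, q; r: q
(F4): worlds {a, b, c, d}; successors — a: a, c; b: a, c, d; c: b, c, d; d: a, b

The schema corresponds to convergence: ∀x ∀y ∀z (Rxy ∧ Rxz → ∃w (Ryw ∧ Rzw)).
(F1): ✓.
(F2): fails — Rac and Rad but c and d have no common successor.
(F3): fails — Rnn and Rnr but n and r have no common successor.
(F4): ✓.
Valid on: (F1), (F4).

(F1), (F4)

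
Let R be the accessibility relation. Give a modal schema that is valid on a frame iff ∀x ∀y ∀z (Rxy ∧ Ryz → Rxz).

□p → □□p

The condition is transitivity. The 4 schema □p → □□p defines it.
Suppose □p→□□p is valid. Take Rxy, Ryz and set V(p)={w : Rxw}. Then □p at x, so □□p at x, so □p at y, so p at z, i.e. Rxz.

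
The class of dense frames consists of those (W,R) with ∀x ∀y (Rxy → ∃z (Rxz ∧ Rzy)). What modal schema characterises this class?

A defining formula is □□ψ → □ψ (the C4 axiom).
Suppose □□ψ→□ψ is valid. Take Rxy and set V(ψ)={w : xR²w}. Then □□ψ at x, so □ψ at x, so ψ at y, i.e. ∃z(Rxz∧Rzy).

□□ψ → □ψ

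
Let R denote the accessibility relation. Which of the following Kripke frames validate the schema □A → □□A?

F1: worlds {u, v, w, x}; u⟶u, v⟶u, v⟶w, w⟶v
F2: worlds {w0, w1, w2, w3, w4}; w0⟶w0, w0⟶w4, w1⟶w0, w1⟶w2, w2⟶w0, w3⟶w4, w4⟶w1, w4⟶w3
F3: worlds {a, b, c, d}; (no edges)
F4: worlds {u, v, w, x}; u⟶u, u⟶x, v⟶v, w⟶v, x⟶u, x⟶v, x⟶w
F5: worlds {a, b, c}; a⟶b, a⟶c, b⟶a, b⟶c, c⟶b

F3

The schema corresponds to transitivity: ∀x ∀y ∀z (Rxy ∧ Ryz → Rxz).
F1: fails — Rvw and Rwv but not Rvv.
F2: fails — Rw1w0 and Rw0w4 but not Rw1w4.
F3: satisfies the condition.
F4: fails — Rxu and Rux but not Rxx.
F5: fails — Rbc and Rcb but not Rbb.
Valid on: F3.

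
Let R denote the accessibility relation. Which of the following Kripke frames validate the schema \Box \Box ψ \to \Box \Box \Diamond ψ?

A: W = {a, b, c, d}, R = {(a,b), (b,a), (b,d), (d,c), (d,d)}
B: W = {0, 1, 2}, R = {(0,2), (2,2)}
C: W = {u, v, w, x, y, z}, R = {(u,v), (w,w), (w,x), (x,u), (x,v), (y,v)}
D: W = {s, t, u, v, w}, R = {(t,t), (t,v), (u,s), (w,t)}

This is the axiom for a generalized confluence (Geach) condition; its first-order frame correspondent is \forall x \forall z (x R^2 z \to \exists w (x R^2 w \wedge zRw)).
A: fails — aR²a but no w with aR²w and aRw.
B: holds.
C: fails — wR²v but no t with wR²t and vRt.
D: fails — tR²v but no w* with tR²w* and vRw*.
Valid on: B.

B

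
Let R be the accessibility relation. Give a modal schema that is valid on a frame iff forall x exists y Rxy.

This is seriality; the standard corresponding axiom is D: □p → ◇p.

□p → ◇p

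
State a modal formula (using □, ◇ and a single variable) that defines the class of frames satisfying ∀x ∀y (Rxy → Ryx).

ψ → □◇ψ

A defining formula is ψ → □◇ψ (the B axiom).
Suppose ψ→□◇ψ is valid. Take Rxy and set V(ψ)={x}. Then ψ at x, so □◇ψ at x, so ◇ψ at y, so some z with Ryz has ψ; z=x, i.e. Ryx.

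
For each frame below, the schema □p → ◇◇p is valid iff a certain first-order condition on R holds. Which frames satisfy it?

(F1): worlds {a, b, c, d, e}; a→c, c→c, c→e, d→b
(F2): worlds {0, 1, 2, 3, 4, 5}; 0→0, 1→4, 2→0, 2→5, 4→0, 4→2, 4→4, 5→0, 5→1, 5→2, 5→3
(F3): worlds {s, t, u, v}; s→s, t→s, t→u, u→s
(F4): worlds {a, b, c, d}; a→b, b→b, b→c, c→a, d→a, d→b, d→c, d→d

Frame correspondent (Sahlqvist): ∀x ∃w (xRw ∧ xR²w) — i.e. a generalized confluence (Geach) condition.
(F1): fails — at b but no w with bRw and bR²w.
(F2): fails — at 3 but no w with 3Rw and 3R²w.
(F3): fails — at v but no w with vRw and vR²w.
(F4): fails — at c but no w with cRw and cR²w.
Valid on no frame.

none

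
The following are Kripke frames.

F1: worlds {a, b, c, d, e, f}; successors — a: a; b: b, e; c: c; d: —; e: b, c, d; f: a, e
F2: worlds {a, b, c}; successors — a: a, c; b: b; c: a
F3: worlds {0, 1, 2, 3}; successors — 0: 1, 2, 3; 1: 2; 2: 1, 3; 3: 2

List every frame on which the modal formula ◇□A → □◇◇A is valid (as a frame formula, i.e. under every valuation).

The schema corresponds to a generalized confluence (Geach) condition: ∀x ∀y ∀z ((xRy ∧ xRz) → ∃w (yRw ∧ zR²w)).
F1: fails — eRb, eRc but no w with bRw and cR²w.
F2: satisfies the condition.
F3: fails — 0R1, 0R1 but no w with 1Rw and 1R²w.

F2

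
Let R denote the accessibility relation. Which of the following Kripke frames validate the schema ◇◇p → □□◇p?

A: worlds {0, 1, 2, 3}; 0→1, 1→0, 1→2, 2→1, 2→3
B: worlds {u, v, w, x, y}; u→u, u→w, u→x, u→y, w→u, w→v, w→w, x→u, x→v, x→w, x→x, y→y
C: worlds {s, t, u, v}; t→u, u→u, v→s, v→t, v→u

C

Frame correspondent (Sahlqvist): ∀x ∀y ∀z ((xR²y ∧ xR²z) → ∃w (y = w ∧ zRw)) — i.e. a generalized confluence (Geach) condition.
A: fails — 0R²0, 0R²0 but no w with 0=w and 0Rw.
B: fails — uR²u, uR²v but no t with u=t and vRt.
C: holds.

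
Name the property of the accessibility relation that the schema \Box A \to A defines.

reflexivity: \forall x Rxx

Suppose □A→A is valid. At any x set V(A)={w : Rxw}. Then □A holds at x, so A holds at x, i.e. Rxx.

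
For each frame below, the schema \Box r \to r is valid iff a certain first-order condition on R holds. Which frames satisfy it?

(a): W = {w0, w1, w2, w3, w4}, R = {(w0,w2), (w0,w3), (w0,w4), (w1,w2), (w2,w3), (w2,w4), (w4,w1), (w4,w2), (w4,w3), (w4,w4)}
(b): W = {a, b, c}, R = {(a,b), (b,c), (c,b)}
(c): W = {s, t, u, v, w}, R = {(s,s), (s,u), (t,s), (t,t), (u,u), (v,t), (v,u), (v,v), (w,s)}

Frame correspondent (Sahlqvist): \forall x Rxx — i.e. reflexivity.
(a): fails — world w0 does not see itself.
(b): fails — world a does not see itself.
(c): fails — world w does not see itself.

none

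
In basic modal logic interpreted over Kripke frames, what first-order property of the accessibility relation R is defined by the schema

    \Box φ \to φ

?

reflexivity

Suppose □φ→φ is valid. At any x set V(φ)={w : Rxw}. Then □φ holds at x, so φ holds at x, i.e. Rxx.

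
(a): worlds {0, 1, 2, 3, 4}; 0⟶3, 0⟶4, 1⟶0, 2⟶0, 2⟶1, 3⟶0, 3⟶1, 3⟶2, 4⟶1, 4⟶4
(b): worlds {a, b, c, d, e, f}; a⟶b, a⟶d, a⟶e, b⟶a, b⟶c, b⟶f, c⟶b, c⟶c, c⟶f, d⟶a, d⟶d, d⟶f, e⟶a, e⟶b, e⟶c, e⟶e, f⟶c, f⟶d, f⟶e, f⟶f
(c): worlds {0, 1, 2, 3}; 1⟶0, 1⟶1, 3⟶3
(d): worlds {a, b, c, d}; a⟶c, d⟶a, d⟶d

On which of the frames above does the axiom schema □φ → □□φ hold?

The schema corresponds to transitivity: ∀x ∀y ∀z (Rxy ∧ Ryz → Rxz).
(a): fails — R10 and R04 but not R14.
(b): fails — Rdf and Rfc but not Rdc.
(c): holds.
(d): fails — Rda and Rac but not Rdc.
Valid on: (c).

(c)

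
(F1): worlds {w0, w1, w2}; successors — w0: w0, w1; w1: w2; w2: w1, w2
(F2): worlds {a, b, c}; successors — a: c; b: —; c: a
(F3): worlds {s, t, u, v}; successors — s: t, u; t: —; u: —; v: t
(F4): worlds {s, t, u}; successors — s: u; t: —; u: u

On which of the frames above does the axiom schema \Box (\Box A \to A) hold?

Frame correspondent (Sahlqvist): \forall x \forall y (Rxy \to Ryy) — i.e. shift-reflexivity.
(F1): fails — Rw0w1 but not Rw1w1.
(F2): fails — Rac but not Rcc.
(F3): fails — Rsu but not Ruu.
(F4): holds.
Valid on: (F4).

(F4)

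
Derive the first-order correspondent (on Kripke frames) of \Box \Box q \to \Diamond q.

\forall x \exists w (x R^2 w \wedge xRw)

This is a Sahlqvist (Geach-type) schema ◇^0□^2q → □^0◇^1q.
First-order correspondent: \forall x \exists w (x R^2 w \wedge xRw).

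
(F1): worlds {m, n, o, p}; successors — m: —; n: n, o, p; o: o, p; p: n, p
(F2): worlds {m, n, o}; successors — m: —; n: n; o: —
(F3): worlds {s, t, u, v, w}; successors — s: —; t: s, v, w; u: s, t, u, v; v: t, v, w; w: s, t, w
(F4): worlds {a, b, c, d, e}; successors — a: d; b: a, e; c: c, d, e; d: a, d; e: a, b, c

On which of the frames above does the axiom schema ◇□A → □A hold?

(F2)

The schema corresponds to the Euclidean property: ∀x ∀y ∀z (Rxy ∧ Rxz → Ryz).
(F1): fails — Rno and Rnn but not Ron.
(F2): condition met.
(F3): fails — Rtv and Rts but not Rvs.
(F4): fails — Rba and Rba but not Raa.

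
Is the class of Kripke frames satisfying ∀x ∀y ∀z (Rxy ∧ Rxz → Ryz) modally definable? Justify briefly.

Yes — defined by ◇q → □◇q

Yes: it is the Euclidean property, defined by the 5 schema ◇q → □◇q.
Suppose ◇q→□◇q is valid. Take Rxy, Rxz and set V(q)={y}. Then ◇q at x, so □◇q at x, so ◇q at z, so some w with Rzw has q; w=y, i.e. Rzy. By symmetry of the argument, Ryz.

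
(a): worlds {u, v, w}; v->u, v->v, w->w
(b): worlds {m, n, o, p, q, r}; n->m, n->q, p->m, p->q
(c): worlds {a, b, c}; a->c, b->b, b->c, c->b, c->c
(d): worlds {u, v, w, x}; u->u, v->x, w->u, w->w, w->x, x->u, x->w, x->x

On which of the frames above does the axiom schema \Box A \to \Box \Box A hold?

(a), (b)

Frame correspondent (Sahlqvist): \forall x \forall y \forall z (Rxy \wedge Ryz \to Rxz) — i.e. transitivity.
(a): condition met.
(b): condition met.
(c): fails — Rac and Rcb but not Rab.
(d): fails — Rvx and Rxw but not Rvw.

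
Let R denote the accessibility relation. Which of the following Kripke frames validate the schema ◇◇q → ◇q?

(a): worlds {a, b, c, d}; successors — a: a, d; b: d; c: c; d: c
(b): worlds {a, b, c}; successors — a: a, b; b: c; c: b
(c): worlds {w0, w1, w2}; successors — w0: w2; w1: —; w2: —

(c)

This is the axiom for a generalized confluence (Geach) condition; its first-order frame correspondent is ∀x ∀y (xR²y → ∃w (y = w ∧ xRw)).
(a): fails — aR²c but no w with c=w and aRw.
(b): fails — aR²c but no w with c=w and aRw.
(c): ✓.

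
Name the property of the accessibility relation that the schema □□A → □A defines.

density: ∀x ∀y (Rxy → ∃z (Rxz ∧ Rzy))

Suppose □□A→□A is valid. Take Rxy and set V(A)={w : xR²w}. Then □□A at x, so □A at x, so A at y, i.e. ∃z(Rxz∧Rzy).
Conversely, on a frame with density the schema holds at every world under every valuation.
So the correspondent is density.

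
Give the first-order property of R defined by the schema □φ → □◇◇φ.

This is a Sahlqvist (Geach-type) schema ◇^0□^1φ → □^1◇^2φ.
Minimal-valuation argument: fix x; take any y with xR^0y and any z with xR^1z. Set V(φ) to the set of worlds R-reachable from y in exactly 1 step. Then □^1φ holds at y, so the antecedent holds at x; validity forces ◇^2φ at z, giving a w with zR^2w and yR^1w.
First-order correspondent: ∀x ∀z (xRz → ∃w (xRw ∧ zR²w)).

∀x ∀z (xRz → ∃w (xRw ∧ zR²w))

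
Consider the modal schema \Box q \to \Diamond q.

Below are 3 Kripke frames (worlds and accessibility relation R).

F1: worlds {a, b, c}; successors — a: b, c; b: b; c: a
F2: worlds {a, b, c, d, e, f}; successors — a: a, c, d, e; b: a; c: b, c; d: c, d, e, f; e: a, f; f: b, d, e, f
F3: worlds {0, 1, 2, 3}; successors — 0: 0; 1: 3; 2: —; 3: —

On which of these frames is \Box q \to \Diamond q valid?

F1, F2

Frame correspondent (Sahlqvist): \forall x \exists y Rxy — i.e. seriality.
F1: holds.
F2: holds.
F3: fails — world 2 has no successor.
Valid on: F1, F2.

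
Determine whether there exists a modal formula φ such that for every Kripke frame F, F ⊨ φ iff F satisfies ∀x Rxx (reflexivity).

Yes: it is reflexivity, defined by the T schema □q → q.
Suppose □q→q is valid. At any x set V(q)={w : Rxw}. Then □q holds at x, so q holds at x, i.e. Rxx.

Definable; □q → q defines it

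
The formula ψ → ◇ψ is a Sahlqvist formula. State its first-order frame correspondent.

Reflexivity

Replacing ψ by ¬ψ and contraposing gives the equivalent schema □ψ → ψ.
Suppose □ψ→ψ is valid. At any x set V(ψ)={w : Rxw}. Then □ψ holds at x, so ψ holds at x, i.e. Rxx.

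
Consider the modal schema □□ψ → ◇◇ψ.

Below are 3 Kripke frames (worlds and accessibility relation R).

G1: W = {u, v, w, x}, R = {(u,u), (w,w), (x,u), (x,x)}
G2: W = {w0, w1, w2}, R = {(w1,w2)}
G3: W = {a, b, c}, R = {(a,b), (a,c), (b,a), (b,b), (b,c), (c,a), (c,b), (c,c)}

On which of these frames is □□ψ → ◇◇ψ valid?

G3

This is the axiom for a generalized confluence (Geach) condition; its first-order frame correspondent is ∀x ∃w (xR²w ∧ xR²w).
G1: fails — at v but no t with vR²t and vR²t.
G2: fails — at w0 but no w with w0R²w and w0R²w.
G3: condition met.
Valid on: G3.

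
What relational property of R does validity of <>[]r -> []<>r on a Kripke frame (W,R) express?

This schema is the .2 axiom.
Its frame correspondent is convergence — forall x forall y forall z (Rxy & Rxz -> exists w (Ryw & Rzw)).

convergence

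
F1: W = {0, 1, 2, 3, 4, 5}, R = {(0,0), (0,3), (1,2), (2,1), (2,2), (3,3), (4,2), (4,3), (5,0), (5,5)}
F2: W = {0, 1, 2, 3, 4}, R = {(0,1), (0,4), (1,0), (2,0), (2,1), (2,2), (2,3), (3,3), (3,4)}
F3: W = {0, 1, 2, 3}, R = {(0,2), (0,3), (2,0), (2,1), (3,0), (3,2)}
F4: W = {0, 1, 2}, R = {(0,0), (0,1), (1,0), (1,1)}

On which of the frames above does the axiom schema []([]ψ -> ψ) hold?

The schema corresponds to shift-reflexivity: forall x forall y (Rxy -> Ryy).
F1: fails — R21 but not R11.
F2: fails — R10 but not R00.
F3: fails — R32 but not R22.
F4: ✓.
Valid on: F4.

F4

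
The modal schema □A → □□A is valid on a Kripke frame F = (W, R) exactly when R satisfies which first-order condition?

transitivity: ∀x ∀y ∀z (Rxy ∧ Ryz → Rxz)

Suppose □A→□□A is valid. Take Rxy, Ryz and set V(A)={w : Rxw}. Then □A at x, so □□A at x, so □A at y, so A at z, i.e. Rxz.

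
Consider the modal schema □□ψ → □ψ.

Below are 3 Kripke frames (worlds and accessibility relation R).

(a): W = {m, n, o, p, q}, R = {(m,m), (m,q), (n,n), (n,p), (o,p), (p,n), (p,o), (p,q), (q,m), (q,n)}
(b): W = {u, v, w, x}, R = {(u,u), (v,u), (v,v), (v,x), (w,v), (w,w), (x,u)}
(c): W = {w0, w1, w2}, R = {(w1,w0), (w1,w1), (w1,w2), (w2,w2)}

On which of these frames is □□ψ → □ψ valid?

This is the axiom for density; its first-order frame correspondent is ∀x ∀y (Rxy → ∃z (Rxz ∧ Rzy)).
(a): fails — Rop but no z with Roz and Rzp.
(b): condition met.
(c): condition met.
Valid on: (b), (c).

(b), (c)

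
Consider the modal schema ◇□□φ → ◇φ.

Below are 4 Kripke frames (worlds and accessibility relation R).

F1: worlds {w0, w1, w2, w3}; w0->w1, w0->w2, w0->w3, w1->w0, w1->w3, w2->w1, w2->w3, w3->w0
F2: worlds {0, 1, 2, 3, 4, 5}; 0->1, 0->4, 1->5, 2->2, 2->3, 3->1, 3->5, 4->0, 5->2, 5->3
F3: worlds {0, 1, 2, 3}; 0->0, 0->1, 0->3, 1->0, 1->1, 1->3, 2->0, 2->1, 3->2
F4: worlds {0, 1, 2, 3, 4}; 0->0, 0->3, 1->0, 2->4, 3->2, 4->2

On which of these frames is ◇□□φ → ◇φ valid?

This is the axiom for a generalized confluence (Geach) condition; its first-order frame correspondent is ∀x ∀y (xRy → ∃w (yR²w ∧ xRw)).
F1: holds.
F2: fails — 0R1 but no w with 1R²w and 0Rw.
F3: fails — 3R2 but no w with 2R²w and 3Rw.
F4: fails — 0R3 but no w with 3R²w and 0Rw.

F1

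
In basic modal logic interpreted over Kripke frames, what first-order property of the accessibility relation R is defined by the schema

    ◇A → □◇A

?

the Euclidean property: ∀x ∀y ∀z (Rxy ∧ Rxz → Ryz)

Suppose ◇A→□◇A is valid. Take Rxy, Rxz and set V(A)={y}. Then ◇A at x, so □◇A at x, so ◇A at z, so some w with Rzw has A; w=y, i.e. Rzy. By symmetry of the argument, Ryz.
The converse is a direct semantic check.
Frame condition: ∀x ∀y ∀z (Rxy ∧ Rxz → Ryz).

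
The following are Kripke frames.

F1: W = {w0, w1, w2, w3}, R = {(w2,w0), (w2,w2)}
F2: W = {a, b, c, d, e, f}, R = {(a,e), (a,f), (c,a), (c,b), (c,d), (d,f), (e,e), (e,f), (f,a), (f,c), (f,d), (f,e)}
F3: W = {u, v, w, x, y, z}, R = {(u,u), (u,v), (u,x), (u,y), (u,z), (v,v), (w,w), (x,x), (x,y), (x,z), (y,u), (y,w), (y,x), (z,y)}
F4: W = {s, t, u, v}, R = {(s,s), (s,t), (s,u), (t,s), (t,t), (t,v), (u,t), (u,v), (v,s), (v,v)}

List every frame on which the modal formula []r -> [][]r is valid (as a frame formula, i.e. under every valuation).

This is the axiom for transitivity; its first-order frame correspondent is forall x forall y forall z (Rxy & Ryz -> Rxz).
F1: satisfies the condition.
F2: fails — Rcd and Rdf but not Rcf.
F3: fails — Ryx and Rxy but not Ryy.
F4: fails — Ruv and Rvs but not Rus.

F1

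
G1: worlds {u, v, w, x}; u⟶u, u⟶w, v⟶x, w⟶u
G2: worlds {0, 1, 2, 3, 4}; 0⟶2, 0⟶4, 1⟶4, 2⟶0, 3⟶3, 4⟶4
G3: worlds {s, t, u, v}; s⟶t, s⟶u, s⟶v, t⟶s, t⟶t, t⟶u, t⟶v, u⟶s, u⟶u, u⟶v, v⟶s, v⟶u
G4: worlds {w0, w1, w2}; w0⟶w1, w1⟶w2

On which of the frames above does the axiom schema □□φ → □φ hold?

G3

The schema corresponds to density: ∀x ∀y (Rxy → ∃z (Rxz ∧ Rzy)).
G1: fails — Rvx but no z with Rvz and Rzx.
G2: fails — R02 but no z with R0z and Rz2.
G3: holds.
G4: fails — Rw1w2 but no z with Rw1z and Rzw2.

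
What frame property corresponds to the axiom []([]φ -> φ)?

This schema is the T□ axiom.
Its frame correspondent is shift-reflexivity — forall x forall y (Rxy -> Ryy).

Shift-reflexivity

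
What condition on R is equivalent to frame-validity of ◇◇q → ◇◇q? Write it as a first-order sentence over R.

∀x ∀y (xR²y → ∃w (y = w ∧ xR²w))

This is a Sahlqvist (Geach-type) schema ◇^2□^0q → □^0◇^2q.
First-order correspondent: ∀x ∀y (xR²y → ∃w (y = w ∧ xR²w)).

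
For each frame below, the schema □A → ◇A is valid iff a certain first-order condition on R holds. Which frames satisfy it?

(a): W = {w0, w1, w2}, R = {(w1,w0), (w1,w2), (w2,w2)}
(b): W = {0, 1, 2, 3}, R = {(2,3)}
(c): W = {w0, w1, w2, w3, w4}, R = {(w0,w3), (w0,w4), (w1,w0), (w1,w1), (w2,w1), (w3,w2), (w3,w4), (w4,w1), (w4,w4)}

The schema corresponds to seriality: ∀x ∃y Rxy.
(a): fails — world w0 has no successor.
(b): fails — world 0 has no successor.
(c): ✓.
Valid on: (c).

(c)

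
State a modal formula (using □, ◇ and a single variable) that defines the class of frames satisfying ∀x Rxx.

This is reflexivity; the standard corresponding axiom is T: □p → p.
Suppose □p→p is valid. At any x set V(p)={w : Rxw}. Then □p holds at x, so p holds at x, i.e. Rxx.

□p → p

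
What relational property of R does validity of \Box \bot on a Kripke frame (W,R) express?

emptiness of R

□⊥ is valid iff no world has any successor (otherwise □⊥ fails at any world with one).
Conversely, on a frame with emptiness of R the schema holds at every world under every valuation.
So the correspondent is emptiness of R.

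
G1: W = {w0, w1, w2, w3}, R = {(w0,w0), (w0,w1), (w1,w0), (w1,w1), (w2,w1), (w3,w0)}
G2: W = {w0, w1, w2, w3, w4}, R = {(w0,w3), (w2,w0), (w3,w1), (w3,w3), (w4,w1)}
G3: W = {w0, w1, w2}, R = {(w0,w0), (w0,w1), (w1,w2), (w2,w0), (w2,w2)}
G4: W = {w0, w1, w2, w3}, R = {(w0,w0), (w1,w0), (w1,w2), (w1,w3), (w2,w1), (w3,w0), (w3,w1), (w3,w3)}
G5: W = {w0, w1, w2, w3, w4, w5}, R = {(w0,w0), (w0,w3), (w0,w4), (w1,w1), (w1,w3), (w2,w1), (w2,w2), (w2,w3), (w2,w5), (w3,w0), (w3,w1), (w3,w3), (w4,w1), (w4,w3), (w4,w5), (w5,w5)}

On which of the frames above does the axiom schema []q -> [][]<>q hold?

G1

Frame correspondent (Sahlqvist): forall x forall z (x R^2 z -> exists w (xRw & zRw)) — i.e. a generalized confluence (Geach) condition.
G1: satisfies the condition.
G2: fails — w0R²w1 but no w with w0Rw and w1Rw.
G3: fails — w0R²w1 but no w with w0Rw and w1Rw.
G4: fails — w2R²w0 but no w with w2Rw and w0Rw.
G5: fails — w0R²w5 but no w with w0Rw and w5Rw.
Valid on: G1.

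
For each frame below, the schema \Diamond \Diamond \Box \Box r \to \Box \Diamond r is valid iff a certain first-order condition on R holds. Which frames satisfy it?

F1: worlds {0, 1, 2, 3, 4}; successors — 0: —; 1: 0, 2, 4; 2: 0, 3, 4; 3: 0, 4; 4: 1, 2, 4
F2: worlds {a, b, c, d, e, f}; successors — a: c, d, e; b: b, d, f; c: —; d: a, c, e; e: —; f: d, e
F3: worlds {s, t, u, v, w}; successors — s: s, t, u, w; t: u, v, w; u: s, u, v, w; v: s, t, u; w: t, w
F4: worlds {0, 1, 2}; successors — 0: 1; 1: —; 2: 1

The schema corresponds to a generalized confluence (Geach) condition: \forall x \forall y \forall z ((x R^2 y \wedge xRz) \to \exists w (y R^2 w \wedge zRw)).
F1: fails — 1R²0, 1R0 but no w with 0R²w and 0Rw.
F2: fails — aR²a, aRc but no w with aR²w and cRw.
F3: holds.
F4: holds.

F3, F4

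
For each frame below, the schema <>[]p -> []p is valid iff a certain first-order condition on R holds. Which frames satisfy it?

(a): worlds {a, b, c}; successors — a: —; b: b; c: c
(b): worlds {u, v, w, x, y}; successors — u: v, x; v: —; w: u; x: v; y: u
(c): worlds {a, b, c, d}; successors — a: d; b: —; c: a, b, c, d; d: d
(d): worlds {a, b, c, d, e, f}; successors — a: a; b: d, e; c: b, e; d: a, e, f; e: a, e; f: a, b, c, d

(a)

This is the axiom for the Euclidean property; its first-order frame correspondent is forall x forall y forall z (Rxy & Rxz -> Ryz).
(a): holds.
(b): fails — Ruv and Ruv but not Rvv.
(c): fails — Rcd and Rcc but not Rdc.
(d): fails — Rbe and Rbd but not Red.
Valid on: (a).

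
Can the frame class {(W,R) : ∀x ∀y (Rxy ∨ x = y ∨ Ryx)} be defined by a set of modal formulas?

Modal frame validity is preserved under disjoint unions.
Take 4 disjoint single-world reflexive frames: each is trivially connected, but their disjoint union has 4 worlds with no edge between distinct components, so it is not connected.
So no modal formula (or set of formulas) defines exactly the connected frames.

No — not modally definable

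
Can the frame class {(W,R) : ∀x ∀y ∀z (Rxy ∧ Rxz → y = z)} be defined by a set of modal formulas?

Yes, by ◇r → □r

Yes: it is partial functionality, defined by the CD schema ◇r → □r.
Suppose ◇r→□r is valid. Take Rxy, Rxz and set V(r)={y}. Then ◇r at x, so □r at x, so r at z, i.e. z=y.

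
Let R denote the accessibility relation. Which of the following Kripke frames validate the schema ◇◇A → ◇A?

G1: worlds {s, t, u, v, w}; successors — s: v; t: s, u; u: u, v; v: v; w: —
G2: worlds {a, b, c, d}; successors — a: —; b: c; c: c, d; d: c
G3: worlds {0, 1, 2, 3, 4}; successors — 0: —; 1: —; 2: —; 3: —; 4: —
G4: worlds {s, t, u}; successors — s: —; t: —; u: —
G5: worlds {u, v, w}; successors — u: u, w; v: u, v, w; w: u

Frame correspondent (Sahlqvist): ∀x ∀y ∀z (Rxy ∧ Ryz → Rxz) — i.e. transitivity.
G1: fails — Rts and Rsv but not Rtv.
G2: fails — Rbc and Rcd but not Rbd.
G3: holds.
G4: holds.
G5: fails — Rwu and Ruw but not Rww.

G3, G4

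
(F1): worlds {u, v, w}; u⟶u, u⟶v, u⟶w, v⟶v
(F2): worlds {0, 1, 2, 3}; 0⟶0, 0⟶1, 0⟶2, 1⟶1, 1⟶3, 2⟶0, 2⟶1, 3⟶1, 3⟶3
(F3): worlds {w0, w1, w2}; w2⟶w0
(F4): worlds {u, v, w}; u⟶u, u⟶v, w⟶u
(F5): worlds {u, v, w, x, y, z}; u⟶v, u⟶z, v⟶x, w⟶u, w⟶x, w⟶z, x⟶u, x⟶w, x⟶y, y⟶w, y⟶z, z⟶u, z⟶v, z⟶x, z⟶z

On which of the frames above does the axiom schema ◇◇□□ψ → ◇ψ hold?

(F2), (F3)

Frame correspondent (Sahlqvist): ∀x ∀y (xR²y → ∃w (yR²w ∧ xRw)) — i.e. a generalized confluence (Geach) condition.
(F1): fails — uR²w but no t with wR²t and uRt.
(F2): holds.
(F3): holds.
(F4): fails — uR²v but no t with vR²t and uRt.
(F5): fails — uR²v but no t with vR²t and uRt.
Valid on: (F2), (F3).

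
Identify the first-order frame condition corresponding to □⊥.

emptiness of R: ∀x ∀y ¬Rxy

□⊥ is valid iff no world has any successor (otherwise □⊥ fails at any world with one).
The converse is a direct semantic check.
So the correspondent is emptiness of R.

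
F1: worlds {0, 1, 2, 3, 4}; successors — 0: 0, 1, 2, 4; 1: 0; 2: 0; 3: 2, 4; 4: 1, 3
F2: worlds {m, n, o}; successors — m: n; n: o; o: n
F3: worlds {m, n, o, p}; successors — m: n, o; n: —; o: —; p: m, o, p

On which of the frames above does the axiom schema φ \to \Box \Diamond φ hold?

none

This is the axiom for symmetry; its first-order frame correspondent is \forall x \forall y (Rxy \to Ryx).
F1: fails — R32 but not R23.
F2: fails — Rmn but not Rnm.
F3: fails — Rpm but not Rmp.
Valid on no frame.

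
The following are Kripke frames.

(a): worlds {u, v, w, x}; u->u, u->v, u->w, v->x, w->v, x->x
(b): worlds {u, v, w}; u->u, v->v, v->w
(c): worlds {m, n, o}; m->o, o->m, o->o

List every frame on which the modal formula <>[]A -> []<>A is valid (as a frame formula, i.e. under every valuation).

(c)

The schema corresponds to convergence: forall x forall y forall z (Rxy & Rxz -> exists w (Ryw & Rzw)).
(a): fails — Ruv and Ruw but v and w have no common successor.
(b): fails — Rvw and Rvw but w and w have no common successor.
(c): satisfies the condition.
Valid on: (c).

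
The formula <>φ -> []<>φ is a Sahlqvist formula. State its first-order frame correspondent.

This is the 5 axiom.
It corresponds to the Euclidean property: forall x forall y forall z (Rxy & Rxz -> Ryz).

the Euclidean property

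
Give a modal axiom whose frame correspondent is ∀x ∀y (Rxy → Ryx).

The condition is symmetry. The B schema p → □◇p defines it.
Suppose p→□◇p is valid. Take Rxy and set V(p)={x}. Then p at x, so □◇p at x, so ◇p at y, so some z with Ryz has p; z=x, i.e. Ryx.

p → □◇p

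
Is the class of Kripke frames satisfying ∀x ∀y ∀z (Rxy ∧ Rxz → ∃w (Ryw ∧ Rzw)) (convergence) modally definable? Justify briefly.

Yes: it is convergence, defined by the .2 schema ◇□p → □◇p.

Yes, by ◇□p → □◇p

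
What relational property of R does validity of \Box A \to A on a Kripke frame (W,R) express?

Suppose □A→A is valid. At any x set V(A)={w : Rxw}. Then □A holds at x, so A holds at x, i.e. Rxx.
Conversely, on a frame with reflexivity the schema holds at every world under every valuation.
So the correspondent is reflexivity.

reflexivity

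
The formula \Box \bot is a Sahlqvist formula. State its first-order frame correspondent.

emptiness of R

□⊥ is valid iff no world has any successor (otherwise □⊥ fails at any world with one).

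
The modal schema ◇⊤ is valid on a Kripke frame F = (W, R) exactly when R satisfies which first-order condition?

This is a form of the D axiom.
Its frame correspondent is seriality — ∀x ∃y Rxy.

seriality: ∀x ∃y Rxy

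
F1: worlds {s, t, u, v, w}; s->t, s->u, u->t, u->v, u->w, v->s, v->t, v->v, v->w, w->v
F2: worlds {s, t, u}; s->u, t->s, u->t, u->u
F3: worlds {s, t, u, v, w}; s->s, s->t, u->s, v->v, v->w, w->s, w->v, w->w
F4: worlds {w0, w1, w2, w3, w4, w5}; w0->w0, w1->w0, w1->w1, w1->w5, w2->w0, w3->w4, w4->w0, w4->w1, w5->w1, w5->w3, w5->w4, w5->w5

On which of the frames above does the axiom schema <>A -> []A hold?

none

Frame correspondent (Sahlqvist): forall x forall y forall z (Rxy & Rxz -> y = z) — i.e. partial functionality.
F1: fails — s sees both t and u.
F2: fails — u sees both t and u.
F3: fails — s sees both s and t.
F4: fails — w1 sees both w0 and w1.
Valid on no frame.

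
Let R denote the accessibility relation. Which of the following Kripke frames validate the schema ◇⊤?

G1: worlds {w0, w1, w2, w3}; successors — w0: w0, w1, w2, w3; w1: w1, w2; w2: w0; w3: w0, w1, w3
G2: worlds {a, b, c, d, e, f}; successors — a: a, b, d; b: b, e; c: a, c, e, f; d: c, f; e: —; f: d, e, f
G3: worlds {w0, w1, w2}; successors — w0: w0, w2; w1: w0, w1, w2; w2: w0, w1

G1, G3

Frame correspondent (Sahlqvist): ∀x ∃y Rxy — i.e. seriality.
G1: holds.
G2: fails — world e has no successor.
G3: holds.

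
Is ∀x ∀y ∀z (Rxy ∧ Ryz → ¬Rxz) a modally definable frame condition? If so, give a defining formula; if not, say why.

No

Modal frame validity is preserved under surjective bounded morphisms.
The 5-cycle (worlds 0,1,2,3,4 with 0→1→2→3→4→0) is intransitive. Mapping every world to a single reflexive point • is a surjective bounded morphism; the reflexive point is not intransitive (R••∧R•• but R••).
Hence intransitivity is not modally definable.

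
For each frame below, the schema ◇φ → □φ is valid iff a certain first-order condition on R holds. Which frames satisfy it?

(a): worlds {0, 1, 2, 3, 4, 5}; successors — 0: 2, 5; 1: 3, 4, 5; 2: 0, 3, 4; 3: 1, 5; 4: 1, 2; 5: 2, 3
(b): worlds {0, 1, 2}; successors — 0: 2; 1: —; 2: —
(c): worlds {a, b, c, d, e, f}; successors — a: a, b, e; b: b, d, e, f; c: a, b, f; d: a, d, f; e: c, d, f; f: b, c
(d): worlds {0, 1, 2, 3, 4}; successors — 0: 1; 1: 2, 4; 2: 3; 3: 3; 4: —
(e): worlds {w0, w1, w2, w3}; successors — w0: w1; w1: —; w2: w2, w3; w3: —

(b)

The schema corresponds to partial functionality: ∀x ∀y ∀z (Rxy ∧ Rxz → y = z).
(a): fails — 0 sees both 2 and 5.
(b): holds.
(c): fails — a sees both a and b.
(d): fails — 1 sees both 2 and 4.
(e): fails — w2 sees both w2 and w3.
Valid on: (b).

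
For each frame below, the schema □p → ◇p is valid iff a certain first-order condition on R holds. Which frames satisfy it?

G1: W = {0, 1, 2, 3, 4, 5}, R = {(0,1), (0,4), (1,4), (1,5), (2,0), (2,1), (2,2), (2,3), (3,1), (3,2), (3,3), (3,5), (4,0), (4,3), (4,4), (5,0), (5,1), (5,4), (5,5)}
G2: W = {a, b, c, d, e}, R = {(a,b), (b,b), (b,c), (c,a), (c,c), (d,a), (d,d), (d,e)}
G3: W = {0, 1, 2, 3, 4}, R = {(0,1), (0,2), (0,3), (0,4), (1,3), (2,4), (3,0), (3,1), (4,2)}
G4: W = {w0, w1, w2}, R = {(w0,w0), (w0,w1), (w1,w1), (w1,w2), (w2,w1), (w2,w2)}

The schema corresponds to seriality: ∀x ∃y Rxy.
G1: satisfies the condition.
G2: fails — world e has no successor.
G3: satisfies the condition.
G4: satisfies the condition.
Valid on: G1, G3, G4.

G1, G3, G4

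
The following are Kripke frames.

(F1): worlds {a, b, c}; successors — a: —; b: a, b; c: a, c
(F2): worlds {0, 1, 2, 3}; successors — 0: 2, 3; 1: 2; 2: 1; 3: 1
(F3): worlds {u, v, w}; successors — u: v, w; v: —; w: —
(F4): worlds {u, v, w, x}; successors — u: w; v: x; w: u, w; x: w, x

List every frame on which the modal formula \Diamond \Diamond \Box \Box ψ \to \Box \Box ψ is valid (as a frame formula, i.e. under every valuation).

Frame correspondent (Sahlqvist): \forall x \forall y \forall z ((x R^2 y \wedge x R^2 z) \to \exists w (y R^2 w \wedge z = w)) — i.e. a generalized confluence (Geach) condition.
(F1): fails — bR²a, bR²a but no w with aR²w and a=w.
(F2): condition met.
(F3): condition met.
(F4): fails — vR²w, vR²x but no t with wR²t and x=t.

(F2), (F3)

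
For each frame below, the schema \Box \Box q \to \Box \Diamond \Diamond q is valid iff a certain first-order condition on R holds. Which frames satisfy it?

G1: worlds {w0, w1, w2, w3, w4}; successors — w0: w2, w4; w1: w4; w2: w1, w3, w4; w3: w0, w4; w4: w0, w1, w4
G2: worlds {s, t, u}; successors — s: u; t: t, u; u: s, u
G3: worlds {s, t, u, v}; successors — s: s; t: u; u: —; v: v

G1, G2

This is the axiom for a generalized confluence (Geach) condition; its first-order frame correspondent is \forall x \forall z (xRz \to \exists w (x R^2 w \wedge z R^2 w)).
G1: holds.
G2: holds.
G3: fails — tRu but no w with tR²w and uR²w.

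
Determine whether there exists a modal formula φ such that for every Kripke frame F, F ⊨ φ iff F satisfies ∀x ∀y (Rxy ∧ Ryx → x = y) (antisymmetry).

Not definable by any modal formula

Any modally definable frame class is closed under surjective bounded morphisms.
The 4-cycle (worlds 0,1,2,3 with 0→1→2→3→0) is antisymmetric. Sending even-indexed worlds to a and odd-indexed worlds to b is a surjective bounded morphism onto the two-world frame with a↔b, which is not antisymmetric.
Hence antisymmetry is not modally definable.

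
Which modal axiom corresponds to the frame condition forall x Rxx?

The condition is reflexivity. The T schema □s → s defines it.
Suppose □s→s is valid. At any x set V(s)={w : Rxw}. Then □s holds at x, so s holds at x, i.e. Rxx.

□s → s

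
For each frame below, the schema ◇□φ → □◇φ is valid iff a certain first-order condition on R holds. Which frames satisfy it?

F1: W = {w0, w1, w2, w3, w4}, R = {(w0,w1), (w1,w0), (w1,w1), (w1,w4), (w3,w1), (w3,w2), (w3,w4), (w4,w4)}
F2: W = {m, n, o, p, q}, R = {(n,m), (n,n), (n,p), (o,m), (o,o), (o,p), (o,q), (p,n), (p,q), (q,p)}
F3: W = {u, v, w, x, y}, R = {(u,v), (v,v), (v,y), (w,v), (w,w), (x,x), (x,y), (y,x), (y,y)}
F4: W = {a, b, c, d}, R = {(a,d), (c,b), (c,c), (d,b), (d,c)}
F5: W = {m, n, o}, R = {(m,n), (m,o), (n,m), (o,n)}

This is the axiom for convergence; its first-order frame correspondent is ∀x ∀y ∀z (Rxy ∧ Rxz → ∃w (Ryw ∧ Rzw)).
F1: fails — Rw1w0 and Rw1w4 but w0 and w4 have no common successor.
F2: fails — Rnn and Rnm but n and m have no common successor.
F3: satisfies the condition.
F4: fails — Rcc and Rcb but c and b have no common successor.
F5: fails — Rmo and Rmn but o and n have no common successor.
Valid on: F3.

F3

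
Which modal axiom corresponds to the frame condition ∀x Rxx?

□s → s

A defining formula is □s → s (the T axiom).
Suppose □s→s is valid. At any x set V(s)={w : Rxw}. Then □s holds at x, so s holds at x, i.e. Rxx.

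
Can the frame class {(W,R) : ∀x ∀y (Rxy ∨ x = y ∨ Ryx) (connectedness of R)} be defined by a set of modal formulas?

No

Any modally definable frame class is closed under disjoint unions.
Take 3 disjoint single-world reflexive frames: each is trivially connected, but their disjoint union has 3 worlds with no edge between distinct components, so it is not connected.
Hence connectedness of R is not modally definable.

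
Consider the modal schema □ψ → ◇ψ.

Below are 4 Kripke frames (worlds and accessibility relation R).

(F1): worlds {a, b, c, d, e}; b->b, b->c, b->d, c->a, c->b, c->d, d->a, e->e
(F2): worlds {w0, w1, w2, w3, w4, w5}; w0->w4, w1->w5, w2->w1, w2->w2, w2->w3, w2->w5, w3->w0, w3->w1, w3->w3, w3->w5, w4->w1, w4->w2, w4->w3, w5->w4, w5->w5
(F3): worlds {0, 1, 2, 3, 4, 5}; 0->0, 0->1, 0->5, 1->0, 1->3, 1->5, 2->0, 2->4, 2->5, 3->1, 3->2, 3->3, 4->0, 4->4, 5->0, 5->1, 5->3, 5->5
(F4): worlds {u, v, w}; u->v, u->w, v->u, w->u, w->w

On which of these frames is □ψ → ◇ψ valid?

Frame correspondent (Sahlqvist): ∀x ∃y Rxy — i.e. seriality.
(F1): fails — world a has no successor.
(F2): holds.
(F3): holds.
(F4): holds.

(F2), (F3), (F4)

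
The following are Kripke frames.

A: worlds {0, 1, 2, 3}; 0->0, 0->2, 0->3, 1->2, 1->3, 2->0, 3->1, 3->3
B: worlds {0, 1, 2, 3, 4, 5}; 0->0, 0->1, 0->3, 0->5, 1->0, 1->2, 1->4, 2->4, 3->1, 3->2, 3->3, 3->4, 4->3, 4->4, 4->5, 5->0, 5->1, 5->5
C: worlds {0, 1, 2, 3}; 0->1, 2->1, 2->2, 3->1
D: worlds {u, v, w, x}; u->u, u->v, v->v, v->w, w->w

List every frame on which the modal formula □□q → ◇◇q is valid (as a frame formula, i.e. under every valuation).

The schema corresponds to a generalized confluence (Geach) condition: ∀x ∃w (xR²w ∧ xR²w).
A: condition met.
B: condition met.
C: fails — at 0 but no w with 0R²w and 0R²w.
D: fails — at x but no t with xR²t and xR²t.
Valid on: A, B.

A, B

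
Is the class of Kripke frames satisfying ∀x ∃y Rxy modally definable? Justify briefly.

Definable; □p → ◇p defines it

Yes: it is seriality, defined by the D schema □p → ◇p.
Suppose □p→◇p is valid. At any x set V(p)=W. Then □p at x, so ◇p at x, so x has a successor.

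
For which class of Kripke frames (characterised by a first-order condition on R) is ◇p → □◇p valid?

The Euclidean property

Suppose ◇p→□◇p is valid. Take Rxy, Rxz and set V(p)={y}. Then ◇p at x, so □◇p at x, so ◇p at z, so some w with Rzw has p; w=y, i.e. Rzy. By symmetry of the argument, Ryz.
The converse is a direct semantic check.
So the correspondent is the Euclidean property.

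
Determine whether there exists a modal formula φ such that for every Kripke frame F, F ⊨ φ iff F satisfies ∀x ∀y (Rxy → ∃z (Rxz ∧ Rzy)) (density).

Definable; □□r → □r defines it

Yes: it is density, defined by the C4 schema □□r → □r.
Suppose □□r→□r is valid. Take Rxy and set V(r)={w : xR²w}. Then □□r at x, so □r at x, so r at y, i.e. ∃z(Rxz∧Rzy).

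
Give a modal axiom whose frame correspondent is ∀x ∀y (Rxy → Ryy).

A defining formula is □(□q → q) (the T□ axiom).

□(□q → q)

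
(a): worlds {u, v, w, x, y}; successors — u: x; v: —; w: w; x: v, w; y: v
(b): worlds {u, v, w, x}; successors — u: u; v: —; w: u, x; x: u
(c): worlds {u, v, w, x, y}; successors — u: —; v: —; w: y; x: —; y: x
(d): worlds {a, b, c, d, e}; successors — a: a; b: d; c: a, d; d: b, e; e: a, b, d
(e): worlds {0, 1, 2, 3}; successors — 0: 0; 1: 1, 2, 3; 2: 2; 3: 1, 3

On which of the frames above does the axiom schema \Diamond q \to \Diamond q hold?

This is the axiom for a generalized confluence (Geach) condition; its first-order frame correspondent is \forall x \forall y (xRy \to \exists w (y = w \wedge xRw)).
(a): holds.
(b): holds.
(c): holds.
(d): holds.
(e): holds.
Valid on: (a), (b), (c), (d), (e).

(a), (b), (c), (d), (e)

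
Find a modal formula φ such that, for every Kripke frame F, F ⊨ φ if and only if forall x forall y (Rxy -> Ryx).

ψ → □◇ψ

The condition is symmetry. The B schema ψ → □◇ψ defines it.
Suppose ψ→□◇ψ is valid. Take Rxy and set V(ψ)={x}. Then ψ at x, so □◇ψ at x, so ◇ψ at y, so some z with Ryz has ψ; z=x, i.e. Ryx.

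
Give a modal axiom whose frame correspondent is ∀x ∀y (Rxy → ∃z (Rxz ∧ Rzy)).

The condition is density. The C4 schema □□q → □q defines it.
Suppose □□q→□q is valid. Take Rxy and set V(q)={w : xR²w}. Then □□q at x, so □q at x, so q at y, i.e. ∃z(Rxz∧Rzy).

□□q → □q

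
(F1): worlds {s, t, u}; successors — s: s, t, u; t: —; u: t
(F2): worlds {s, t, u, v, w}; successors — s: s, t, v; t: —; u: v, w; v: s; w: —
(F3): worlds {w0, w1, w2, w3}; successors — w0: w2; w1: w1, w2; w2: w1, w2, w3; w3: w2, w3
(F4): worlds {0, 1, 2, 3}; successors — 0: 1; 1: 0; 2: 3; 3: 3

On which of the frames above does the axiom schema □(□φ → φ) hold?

Frame correspondent (Sahlqvist): ∀x ∀y (Rxy → Ryy) — i.e. shift-reflexivity.
(F1): fails — Rsu but not Ruu.
(F2): fails — Ruv but not Rvv.
(F3): ✓.
(F4): fails — R01 but not R11.
Valid on: (F3).

(F3)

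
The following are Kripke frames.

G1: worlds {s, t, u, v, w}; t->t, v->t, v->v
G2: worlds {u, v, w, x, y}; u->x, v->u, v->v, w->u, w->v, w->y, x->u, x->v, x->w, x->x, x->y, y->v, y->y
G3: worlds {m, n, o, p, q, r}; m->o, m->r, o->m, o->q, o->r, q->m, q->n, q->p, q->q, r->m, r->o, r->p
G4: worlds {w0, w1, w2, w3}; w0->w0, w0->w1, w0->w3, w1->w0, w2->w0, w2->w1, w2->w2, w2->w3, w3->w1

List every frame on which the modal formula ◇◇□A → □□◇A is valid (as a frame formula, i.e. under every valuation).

This is the axiom for a generalized confluence (Geach) condition; its first-order frame correspondent is ∀x ∀y ∀z ((xR²y ∧ xR²z) → ∃w (yRw ∧ zRw)).
G1: condition met.
G2: fails — uR²u, uR²v but no t with uRt and vRt.
G3: fails — mR²m, mR²p but no w with mRw and pRw.
G4: fails — w0R²w1, w0R²w3 but no w with w1Rw and w3Rw.

G1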